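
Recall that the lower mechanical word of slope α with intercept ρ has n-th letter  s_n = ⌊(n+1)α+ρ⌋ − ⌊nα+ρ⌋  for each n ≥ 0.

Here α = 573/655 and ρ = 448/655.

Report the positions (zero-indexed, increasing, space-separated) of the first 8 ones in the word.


0 1 2 3 4 6 7 8

n=0: ⌊1021/655⌋−⌊448/655⌋ = 1−0 = 1  ← one
n=1: ⌊1594/655⌋−⌊1021/655⌋ = 2−1 = 1  ← one
n=2: ⌊2167/655⌋−⌊1594/655⌋ = 3−2 = 1  ← one
n=3: ⌊2740/655⌋−⌊2167/655⌋ = 4−3 = 1  ← one
n=4: ⌊3313/655⌋−⌊2740/655⌋ = 5−4 = 1  ← one
n=5: ⌊3886/655⌋−⌊3313/655⌋ = 5−5 = 0
n=6: ⌊4459/655⌋−⌊3886/655⌋ = 6−5 = 1  ← one
n=7: ⌊5032/655⌋−⌊4459/655⌋ = 7−6 = 1  ← one
n=8: ⌊5605/655⌋−⌊5032/655⌋ = 8−7 = 1  ← one
positions of the first 8 ones: 0 1 2 3 4 6 7 8


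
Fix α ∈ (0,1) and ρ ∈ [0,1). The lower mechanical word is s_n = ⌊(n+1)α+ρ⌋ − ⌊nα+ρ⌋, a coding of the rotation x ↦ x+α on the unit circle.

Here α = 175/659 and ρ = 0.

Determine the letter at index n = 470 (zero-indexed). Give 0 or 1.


(n+1)α + ρ = (471·175) / 659 = 82425/659
nα + ρ     = (470·175) / 659 = 82250/659
⌊82425/659⌋ = 125,  ⌊82250/659⌋ = 124
s_{470} = 125 − 124 = 1

1


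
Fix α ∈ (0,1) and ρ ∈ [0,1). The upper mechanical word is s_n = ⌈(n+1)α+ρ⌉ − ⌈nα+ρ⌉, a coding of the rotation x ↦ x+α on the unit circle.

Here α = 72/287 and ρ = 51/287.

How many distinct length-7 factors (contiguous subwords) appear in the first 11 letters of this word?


4

t_n = ⌈(n·72+51)/287⌉ for n = 0 … 11:
  n=0…9: ⌈51/287⌉=1 ⌈123/287⌉=1 ⌈195/287⌉=1 ⌈267/287⌉=1 ⌈339/287⌉=2 ⌈411/287⌉=2 ⌈483/287⌉=2 ⌈555/287⌉=2 ⌈627/287⌉=3 ⌈699/287⌉=3
  n=10…11: ⌈771/287⌉=3 ⌈843/287⌉=3
s_n = t_(n+1) − t_n for n = 0 … 10 gives
prefix = 00010001000
slide a length-7 window over [0..6] … [4..10] (5 windows); first occurrence of each distinct factor:
  [  0..  6] 0001000
  [  1..  7] 0010001
  [  2..  8] 0100010
  [  3..  9] 1000100
  (the other 1 window repeats one of these)
distinct factors: {0001000, 0010001, 0100010, 1000100}
count = 4  (Sturmian bound for length 7 is 8)


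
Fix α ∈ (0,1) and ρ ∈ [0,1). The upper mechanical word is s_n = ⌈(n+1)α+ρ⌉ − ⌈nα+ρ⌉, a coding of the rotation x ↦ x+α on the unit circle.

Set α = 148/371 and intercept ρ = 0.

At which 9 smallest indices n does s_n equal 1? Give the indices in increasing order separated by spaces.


n=0: ⌈148/371⌉−⌈0/371⌉ = 1−0 = 1  ← one
n=1: ⌈296/371⌉−⌈148/371⌉ = 1−1 = 0
n=2: ⌈444/371⌉−⌈296/371⌉ = 2−1 = 1  ← one
n=3: ⌈592/371⌉−⌈444/371⌉ = 2−2 = 0
n=4: ⌈740/371⌉−⌈592/371⌉ = 2−2 = 0
n=5: ⌈888/371⌉−⌈740/371⌉ = 3−2 = 1  ← one
n=6: ⌈1036/371⌉−⌈888/371⌉ = 3−3 = 0
n=7: ⌈1184/371⌉−⌈1036/371⌉ = 4−3 = 1  ← one
n=8: ⌈1332/371⌉−⌈1184/371⌉ = 4−4 = 0
n=9: ⌈1480/371⌉−⌈1332/371⌉ = 4−4 = 0
n=10: ⌈1628/371⌉−⌈1480/371⌉ = 5−4 = 1  ← one
n=11: ⌈1776/371⌉−⌈1628/371⌉ = 5−5 = 0
n=12: ⌈1924/371⌉−⌈1776/371⌉ = 6−5 = 1  ← one
n=13: ⌈2072/371⌉−⌈1924/371⌉ = 6−6 = 0
n=14: ⌈2220/371⌉−⌈2072/371⌉ = 6−6 = 0
n=15: ⌈2368/371⌉−⌈2220/371⌉ = 7−6 = 1  ← one
n=16: ⌈2516/371⌉−⌈2368/371⌉ = 7−7 = 0
n=17: ⌈2664/371⌉−⌈2516/371⌉ = 8−7 = 1  ← one
n=18: ⌈2812/371⌉−⌈2664/371⌉ = 8−8 = 0
n=19: ⌈2960/371⌉−⌈2812/371⌉ = 8−8 = 0
n=20: ⌈3108/371⌉−⌈2960/371⌉ = 9−8 = 1  ← one
positions of the first 9 ones: 0 2 5 7 10 12 15 17 20

0 2 5 7 10 12 15 17 20


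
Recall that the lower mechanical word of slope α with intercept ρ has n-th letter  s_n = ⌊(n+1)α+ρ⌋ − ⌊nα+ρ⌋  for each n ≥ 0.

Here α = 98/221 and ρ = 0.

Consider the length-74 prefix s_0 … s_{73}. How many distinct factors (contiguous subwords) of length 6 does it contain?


7

t_n = ⌊(n·98)/221⌋ for n = 0 … 74:
  n=0…9: ⌊0/221⌋=0 ⌊98/221⌋=0 ⌊196/221⌋=0 ⌊294/221⌋=1 ⌊392/221⌋=1 ⌊490/221⌋=2 ⌊588/221⌋=2 ⌊686/221⌋=3 ⌊784/221⌋=3 ⌊882/221⌋=3
  n=10…19: ⌊980/221⌋=4 ⌊1078/221⌋=4 ⌊1176/221⌋=5 ⌊1274/221⌋=5 ⌊1372/221⌋=6 ⌊1470/221⌋=6 ⌊1568/221⌋=7 ⌊1666/221⌋=7 ⌊1764/221⌋=7 ⌊1862/221⌋=8
  n=20…29: ⌊1960/221⌋=8 ⌊2058/221⌋=9 ⌊2156/221⌋=9 ⌊2254/221⌋=10 ⌊2352/221⌋=10 ⌊2450/221⌋=11 ⌊2548/221⌋=11 ⌊2646/221⌋=11 ⌊2744/221⌋=12 ⌊2842/221⌋=12
  n=30…39: ⌊2940/221⌋=13 ⌊3038/221⌋=13 ⌊3136/221⌋=14 ⌊3234/221⌋=14 ⌊3332/221⌋=15 ⌊3430/221⌋=15 ⌊3528/221⌋=15 ⌊3626/221⌋=16 ⌊3724/221⌋=16 ⌊3822/221⌋=17
  n=40…49: ⌊3920/221⌋=17 ⌊4018/221⌋=18 ⌊4116/221⌋=18 ⌊4214/221⌋=19 ⌊4312/221⌋=19 ⌊4410/221⌋=19 ⌊4508/221⌋=20 ⌊4606/221⌋=20 ⌊4704/221⌋=21 ⌊4802/221⌋=21
  n=50…59: ⌊4900/221⌋=22 ⌊4998/221⌋=22 ⌊5096/221⌋=23 ⌊5194/221⌋=23 ⌊5292/221⌋=23 ⌊5390/221⌋=24 ⌊5488/221⌋=24 ⌊5586/221⌋=25 ⌊5684/221⌋=25 ⌊5782/221⌋=26
  n=60…69: ⌊5880/221⌋=26 ⌊5978/221⌋=27 ⌊6076/221⌋=27 ⌊6174/221⌋=27 ⌊6272/221⌋=28 ⌊6370/221⌋=28 ⌊6468/221⌋=29 ⌊6566/221⌋=29 ⌊6664/221⌋=30 ⌊6762/221⌋=30
  n=70…74: ⌊6860/221⌋=31 ⌊6958/221⌋=31 ⌊7056/221⌋=31 ⌊7154/221⌋=32 ⌊7252/221⌋=32
s_n = t_(n+1) − t_n for n = 0 … 73 gives
prefix = 00101010010101010010101010010101010010101010010101010010101010010101010010
slide a length-6 window over [0..5] … [68..73] (69 windows); first occurrence of each distinct factor:
  [  0..  5] 001010
  [  1..  6] 010101
  [  2..  7] 101010
  [  3..  8] 010100
  [  4..  9] 101001
  [  5.. 10] 010010
  [  6.. 11] 100101
  (the other 62 windows repeat one of these)
distinct factors: {001010, 010010, 010100, 010101, 100101, 101001, 101010}
count = 7  (Sturmian bound for length 6 is 7)


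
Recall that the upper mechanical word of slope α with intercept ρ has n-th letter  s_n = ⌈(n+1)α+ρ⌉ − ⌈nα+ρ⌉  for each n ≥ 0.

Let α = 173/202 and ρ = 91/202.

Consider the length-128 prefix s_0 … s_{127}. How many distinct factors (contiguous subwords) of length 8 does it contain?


9

t_n = ⌈(n·173+91)/202⌉ for n = 0 … 128:
  n=0…9: ⌈91/202⌉=1 ⌈264/202⌉=2 ⌈437/202⌉=3 ⌈610/202⌉=4 ⌈783/202⌉=4 ⌈956/202⌉=5 ⌈1129/202⌉=6 ⌈1302/202⌉=7 ⌈1475/202⌉=8 ⌈1648/202⌉=9
  n=10…19: ⌈1821/202⌉=10 ⌈1994/202⌉=10 ⌈2167/202⌉=11 ⌈2340/202⌉=12 ⌈2513/202⌉=13 ⌈2686/202⌉=14 ⌈2859/202⌉=15 ⌈3032/202⌉=16 ⌈3205/202⌉=16 ⌈3378/202⌉=17
  n=20…29: ⌈3551/202⌉=18 ⌈3724/202⌉=19 ⌈3897/202⌉=20 ⌈4070/202⌉=21 ⌈4243/202⌉=22 ⌈4416/202⌉=22 ⌈4589/202⌉=23 ⌈4762/202⌉=24 ⌈4935/202⌉=25 ⌈5108/202⌉=26
  n=30…39: ⌈5281/202⌉=27 ⌈5454/202⌉=27 ⌈5627/202⌉=28 ⌈5800/202⌉=29 ⌈5973/202⌉=30 ⌈6146/202⌉=31 ⌈6319/202⌉=32 ⌈6492/202⌉=33 ⌈6665/202⌉=33 ⌈6838/202⌉=34
  n=40…49: ⌈7011/202⌉=35 ⌈7184/202⌉=36 ⌈7357/202⌉=37 ⌈7530/202⌉=38 ⌈7703/202⌉=39 ⌈7876/202⌉=39 ⌈8049/202⌉=40 ⌈8222/202⌉=41 ⌈8395/202⌉=42 ⌈8568/202⌉=43
  n=50…59: ⌈8741/202⌉=44 ⌈8914/202⌉=45 ⌈9087/202⌉=45 ⌈9260/202⌉=46 ⌈9433/202⌉=47 ⌈9606/202⌉=48 ⌈9779/202⌉=49 ⌈9952/202⌉=50 ⌈10125/202⌉=51 ⌈10298/202⌉=51
  n=60…69: ⌈10471/202⌉=52 ⌈10644/202⌉=53 ⌈10817/202⌉=54 ⌈10990/202⌉=55 ⌈11163/202⌉=56 ⌈11336/202⌉=57 ⌈11509/202⌉=57 ⌈11682/202⌉=58 ⌈11855/202⌉=59 ⌈12028/202⌉=60
  n=70…79: ⌈12201/202⌉=61 ⌈12374/202⌉=62 ⌈12547/202⌉=63 ⌈12720/202⌉=63 ⌈12893/202⌉=64 ⌈13066/202⌉=65 ⌈13239/202⌉=66 ⌈13412/202⌉=67 ⌈13585/202⌉=68 ⌈13758/202⌉=69
  n=80…89: ⌈13931/202⌉=69 ⌈14104/202⌉=70 ⌈14277/202⌉=71 ⌈14450/202⌉=72 ⌈14623/202⌉=73 ⌈14796/202⌉=74 ⌈14969/202⌉=75 ⌈15142/202⌉=75 ⌈15315/202⌉=76 ⌈15488/202⌉=77
  n=90…99: ⌈15661/202⌉=78 ⌈15834/202⌉=79 ⌈16007/202⌉=80 ⌈16180/202⌉=81 ⌈16353/202⌉=81 ⌈16526/202⌉=82 ⌈16699/202⌉=83 ⌈16872/202⌉=84 ⌈17045/202⌉=85 ⌈17218/202⌉=86
  n=100…109: ⌈17391/202⌉=87 ⌈17564/202⌉=87 ⌈17737/202⌉=88 ⌈17910/202⌉=89 ⌈18083/202⌉=90 ⌈18256/202⌉=91 ⌈18429/202⌉=92 ⌈18602/202⌉=93 ⌈18775/202⌉=93 ⌈18948/202⌉=94
  n=110…119: ⌈19121/202⌉=95 ⌈19294/202⌉=96 ⌈19467/202⌉=97 ⌈19640/202⌉=98 ⌈19813/202⌉=99 ⌈19986/202⌉=99 ⌈20159/202⌉=100 ⌈20332/202⌉=101 ⌈20505/202⌉=102 ⌈20678/202⌉=103
  n=120…128: ⌈20851/202⌉=104 ⌈21024/202⌉=105 ⌈21197/202⌉=105 ⌈21370/202⌉=106 ⌈21543/202⌉=107 ⌈21716/202⌉=108 ⌈21889/202⌉=109 ⌈22062/202⌉=110 ⌈22235/202⌉=111
s_n = t_(n+1) − t_n for n = 0 … 127 gives
prefix = 11101111110111111011111101111101111110111111011111101111110111111011111101111110111111011111101111110111111011111101111110111111
slide a length-8 window over [0..7] … [120..127] (121 windows); first occurrence of each distinct factor:
  [  0..  7] 11101111
  [  1..  8] 11011111
  [  2..  9] 10111111
  [  3.. 10] 01111110
  [  4.. 11] 11111101
  [  5.. 12] 11111011
  [  6.. 13] 11110111
  [ 23.. 30] 10111110
  [ 24.. 31] 01111101
  (the other 112 windows repeat one of these)
distinct factors: {01111101, 01111110, 10111110, 10111111, 11011111, 11101111, 11110111, 11111011, 11111101}
count = 9  (Sturmian bound for length 8 is 9)


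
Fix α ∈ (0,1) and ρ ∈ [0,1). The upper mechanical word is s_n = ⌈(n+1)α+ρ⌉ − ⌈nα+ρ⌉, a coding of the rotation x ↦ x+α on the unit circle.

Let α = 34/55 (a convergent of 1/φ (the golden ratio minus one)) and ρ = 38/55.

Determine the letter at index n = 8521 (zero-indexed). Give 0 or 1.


0

(n+1)α + ρ = (8522·34 + 38) / 55 = 289786/55
nα + ρ     = (8521·34 + 38) / 55 = 289752/55
⌈289786/55⌉ = 5269,  ⌈289752/55⌉ = 5269
s_{8521} = 5269 − 5269 = 0


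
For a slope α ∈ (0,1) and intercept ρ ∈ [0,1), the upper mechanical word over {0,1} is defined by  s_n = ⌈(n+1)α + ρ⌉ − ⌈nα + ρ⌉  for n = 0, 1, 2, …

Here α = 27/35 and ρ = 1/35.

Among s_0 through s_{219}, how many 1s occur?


#1s = Σ_{n=0}^{219} s_n = Σ_{n=0}^{219} (⌈(n+1)α+ρ⌉ − ⌈nα+ρ⌉)
the sum telescopes: every ⌈nα+ρ⌉ with 0 < n < 220 appears once with + and once with −, leaving ⌈220α+ρ⌉ − ⌈0·α+ρ⌉
220α + ρ = (220·27 + 1) / 35 = 5941/35
ρ = 1/35
⌈5941/35⌉ = 170,  ⌈1/35⌉ = 1
#1s = 170 − 1 = 169

169


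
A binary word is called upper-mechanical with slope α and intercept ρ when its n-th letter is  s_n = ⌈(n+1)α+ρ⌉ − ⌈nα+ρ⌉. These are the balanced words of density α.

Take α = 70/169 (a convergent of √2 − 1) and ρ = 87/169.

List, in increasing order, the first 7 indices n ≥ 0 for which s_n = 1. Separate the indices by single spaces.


1 3 6 8 10 13 15

n=0: ⌈157/169⌉−⌈87/169⌉ = 1−1 = 0
n=1: ⌈227/169⌉−⌈157/169⌉ = 2−1 = 1  ← one
n=2: ⌈297/169⌉−⌈227/169⌉ = 2−2 = 0
n=3: ⌈367/169⌉−⌈297/169⌉ = 3−2 = 1  ← one
n=4: ⌈437/169⌉−⌈367/169⌉ = 3−3 = 0
n=5: ⌈507/169⌉−⌈437/169⌉ = 3−3 = 0
n=6: ⌈577/169⌉−⌈507/169⌉ = 4−3 = 1  ← one
n=7: ⌈647/169⌉−⌈577/169⌉ = 4−4 = 0
n=8: ⌈717/169⌉−⌈647/169⌉ = 5−4 = 1  ← one
n=9: ⌈787/169⌉−⌈717/169⌉ = 5−5 = 0
n=10: ⌈857/169⌉−⌈787/169⌉ = 6−5 = 1  ← one
n=11: ⌈927/169⌉−⌈857/169⌉ = 6−6 = 0
n=12: ⌈997/169⌉−⌈927/169⌉ = 6−6 = 0
n=13: ⌈1067/169⌉−⌈997/169⌉ = 7−6 = 1  ← one
n=14: ⌈1137/169⌉−⌈1067/169⌉ = 7−7 = 0
n=15: ⌈1207/169⌉−⌈1137/169⌉ = 8−7 = 1  ← one
positions of the first 7 ones: 1 3 6 8 10 13 15


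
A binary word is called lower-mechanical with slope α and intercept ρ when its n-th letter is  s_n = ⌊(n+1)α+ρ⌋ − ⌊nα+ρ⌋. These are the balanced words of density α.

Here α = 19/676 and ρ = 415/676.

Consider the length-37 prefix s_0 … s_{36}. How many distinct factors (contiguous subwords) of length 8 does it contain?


t_n = ⌊(n·19+415)/676⌋ for n = 0 … 37:
  n=0…9: ⌊415/676⌋=0 ⌊434/676⌋=0 ⌊453/676⌋=0 ⌊472/676⌋=0 ⌊491/676⌋=0 ⌊510/676⌋=0 ⌊529/676⌋=0 ⌊548/676⌋=0 ⌊567/676⌋=0 ⌊586/676⌋=0
  n=10…19: ⌊605/676⌋=0 ⌊624/676⌋=0 ⌊643/676⌋=0 ⌊662/676⌋=0 ⌊681/676⌋=1 ⌊700/676⌋=1 ⌊719/676⌋=1 ⌊738/676⌋=1 ⌊757/676⌋=1 ⌊776/676⌋=1
  n=20…29: ⌊795/676⌋=1 ⌊814/676⌋=1 ⌊833/676⌋=1 ⌊852/676⌋=1 ⌊871/676⌋=1 ⌊890/676⌋=1 ⌊909/676⌋=1 ⌊928/676⌋=1 ⌊947/676⌋=1 ⌊966/676⌋=1
  n=30…37: ⌊985/676⌋=1 ⌊1004/676⌋=1 ⌊1023/676⌋=1 ⌊1042/676⌋=1 ⌊1061/676⌋=1 ⌊1080/676⌋=1 ⌊1099/676⌋=1 ⌊1118/676⌋=1
s_n = t_(n+1) − t_n for n = 0 … 36 gives
prefix = 0000000000000100000000000000000000000
slide a length-8 window over [0..7] … [29..36] (30 windows); first occurrence of each distinct factor:
  [  0..  7] 00000000
  [  6.. 13] 00000001
  [  7.. 14] 00000010
  [  8.. 15] 00000100
  [  9.. 16] 00001000
  [ 10.. 17] 00010000
  [ 11.. 18] 00100000
  [ 12.. 19] 01000000
  [ 13.. 20] 10000000
  (the other 21 windows repeat one of these)
distinct factors: {00000000, 00000001, 00000010, 00000100, 00001000, 00010000, 00100000, 01000000, 10000000}
count = 9  (Sturmian bound for length 8 is 9)

9


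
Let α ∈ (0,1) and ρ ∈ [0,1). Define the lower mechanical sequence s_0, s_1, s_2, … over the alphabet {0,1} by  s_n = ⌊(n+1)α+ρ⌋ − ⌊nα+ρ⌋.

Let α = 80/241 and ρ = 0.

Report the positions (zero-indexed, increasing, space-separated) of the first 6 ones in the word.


3 6 9 12 15 18

n=0: ⌊80/241⌋−⌊0/241⌋ = 0−0 = 0
n=1: ⌊160/241⌋−⌊80/241⌋ = 0−0 = 0
n=2: ⌊240/241⌋−⌊160/241⌋ = 0−0 = 0
n=3: ⌊320/241⌋−⌊240/241⌋ = 1−0 = 1  ← one
n=4: ⌊400/241⌋−⌊320/241⌋ = 1−1 = 0
n=5: ⌊480/241⌋−⌊400/241⌋ = 1−1 = 0
n=6: ⌊560/241⌋−⌊480/241⌋ = 2−1 = 1  ← one
n=7: ⌊640/241⌋−⌊560/241⌋ = 2−2 = 0
n=8: ⌊720/241⌋−⌊640/241⌋ = 2−2 = 0
n=9: ⌊800/241⌋−⌊720/241⌋ = 3−2 = 1  ← one
n=10: ⌊880/241⌋−⌊800/241⌋ = 3−3 = 0
n=11: ⌊960/241⌋−⌊880/241⌋ = 3−3 = 0
n=12: ⌊1040/241⌋−⌊960/241⌋ = 4−3 = 1  ← one
n=13: ⌊1120/241⌋−⌊1040/241⌋ = 4−4 = 0
n=14: ⌊1200/241⌋−⌊1120/241⌋ = 4−4 = 0
n=15: ⌊1280/241⌋−⌊1200/241⌋ = 5−4 = 1  ← one
n=16: ⌊1360/241⌋−⌊1280/241⌋ = 5−5 = 0
n=17: ⌊1440/241⌋−⌊1360/241⌋ = 5−5 = 0
n=18: ⌊1520/241⌋−⌊1440/241⌋ = 6−5 = 1  ← one
positions of the first 6 ones: 3 6 9 12 15 18


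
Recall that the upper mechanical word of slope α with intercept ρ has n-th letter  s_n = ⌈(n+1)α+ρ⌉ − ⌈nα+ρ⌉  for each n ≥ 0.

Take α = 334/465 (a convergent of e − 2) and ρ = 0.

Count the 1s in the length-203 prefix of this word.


146

#1s = Σ_{n=0}^{202} s_n = Σ_{n=0}^{202} (⌈(n+1)α+ρ⌉ − ⌈nα+ρ⌉)
the sum telescopes: every ⌈nα+ρ⌉ with 0 < n < 203 appears once with + and once with −, leaving ⌈203α+ρ⌉ − ⌈0·α+ρ⌉
203α + ρ = (203·334) / 465 = 67802/465
ρ = 0/465
⌈67802/465⌉ = 146,  ⌈0/465⌉ = 0
#1s = 146 − 0 = 146


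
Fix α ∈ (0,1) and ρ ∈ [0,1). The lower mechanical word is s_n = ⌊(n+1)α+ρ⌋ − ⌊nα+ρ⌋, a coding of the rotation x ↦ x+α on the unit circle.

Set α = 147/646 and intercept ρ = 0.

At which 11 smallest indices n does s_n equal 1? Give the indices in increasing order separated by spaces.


n=0: ⌊147/646⌋−⌊0/646⌋ = 0−0 = 0
n=1: ⌊294/646⌋−⌊147/646⌋ = 0−0 = 0
n=2: ⌊441/646⌋−⌊294/646⌋ = 0−0 = 0
n=3: ⌊588/646⌋−⌊441/646⌋ = 0−0 = 0
n=4: ⌊735/646⌋−⌊588/646⌋ = 1−0 = 1  ← one
n=5: ⌊882/646⌋−⌊735/646⌋ = 1−1 = 0
n=6: ⌊1029/646⌋−⌊882/646⌋ = 1−1 = 0
n=7: ⌊1176/646⌋−⌊1029/646⌋ = 1−1 = 0
n=8: ⌊1323/646⌋−⌊1176/646⌋ = 2−1 = 1  ← one
n=9: ⌊1470/646⌋−⌊1323/646⌋ = 2−2 = 0
n=10: ⌊1617/646⌋−⌊1470/646⌋ = 2−2 = 0
n=11: ⌊1764/646⌋−⌊1617/646⌋ = 2−2 = 0
n=12: ⌊1911/646⌋−⌊1764/646⌋ = 2−2 = 0
n=13: ⌊2058/646⌋−⌊1911/646⌋ = 3−2 = 1  ← one
n=14: ⌊2205/646⌋−⌊2058/646⌋ = 3−3 = 0
n=15: ⌊2352/646⌋−⌊2205/646⌋ = 3−3 = 0
n=16: ⌊2499/646⌋−⌊2352/646⌋ = 3−3 = 0
n=17: ⌊2646/646⌋−⌊2499/646⌋ = 4−3 = 1  ← one
n=18: ⌊2793/646⌋−⌊2646/646⌋ = 4−4 = 0
n=19: ⌊2940/646⌋−⌊2793/646⌋ = 4−4 = 0
n=20: ⌊3087/646⌋−⌊2940/646⌋ = 4−4 = 0
n=21: ⌊3234/646⌋−⌊3087/646⌋ = 5−4 = 1  ← one
n=22: ⌊3381/646⌋−⌊3234/646⌋ = 5−5 = 0
n=23: ⌊3528/646⌋−⌊3381/646⌋ = 5−5 = 0
n=24: ⌊3675/646⌋−⌊3528/646⌋ = 5−5 = 0
n=25: ⌊3822/646⌋−⌊3675/646⌋ = 5−5 = 0
n=26: ⌊3969/646⌋−⌊3822/646⌋ = 6−5 = 1  ← one
n=27: ⌊4116/646⌋−⌊3969/646⌋ = 6−6 = 0
n=28: ⌊4263/646⌋−⌊4116/646⌋ = 6−6 = 0
n=29: ⌊4410/646⌋−⌊4263/646⌋ = 6−6 = 0
n=30: ⌊4557/646⌋−⌊4410/646⌋ = 7−6 = 1  ← one
n=31: ⌊4704/646⌋−⌊4557/646⌋ = 7−7 = 0
n=32: ⌊4851/646⌋−⌊4704/646⌋ = 7−7 = 0
n=33: ⌊4998/646⌋−⌊4851/646⌋ = 7−7 = 0
n=34: ⌊5145/646⌋−⌊4998/646⌋ = 7−7 = 0
n=35: ⌊5292/646⌋−⌊5145/646⌋ = 8−7 = 1  ← one
n=36: ⌊5439/646⌋−⌊5292/646⌋ = 8−8 = 0
n=37: ⌊5586/646⌋−⌊5439/646⌋ = 8−8 = 0
n=38: ⌊5733/646⌋−⌊5586/646⌋ = 8−8 = 0
n=39: ⌊5880/646⌋−⌊5733/646⌋ = 9−8 = 1  ← one
n=40: ⌊6027/646⌋−⌊5880/646⌋ = 9−9 = 0
n=41: ⌊6174/646⌋−⌊6027/646⌋ = 9−9 = 0
n=42: ⌊6321/646⌋−⌊6174/646⌋ = 9−9 = 0
n=43: ⌊6468/646⌋−⌊6321/646⌋ = 10−9 = 1  ← one
n=44: ⌊6615/646⌋−⌊6468/646⌋ = 10−10 = 0
n=45: ⌊6762/646⌋−⌊6615/646⌋ = 10−10 = 0
n=46: ⌊6909/646⌋−⌊6762/646⌋ = 10−10 = 0
n=47: ⌊7056/646⌋−⌊6909/646⌋ = 10−10 = 0
n=48: ⌊7203/646⌋−⌊7056/646⌋ = 11−10 = 1  ← one
positions of the first 11 ones: 4 8 13 17 21 26 30 35 39 43 48

4 8 13 17 21 26 30 35 39 43 48


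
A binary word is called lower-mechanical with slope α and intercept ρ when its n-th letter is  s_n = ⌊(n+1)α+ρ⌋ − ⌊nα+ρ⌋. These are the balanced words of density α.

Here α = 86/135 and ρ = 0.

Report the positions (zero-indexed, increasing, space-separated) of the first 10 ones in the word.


1 3 4 6 7 9 10 12 14 15

n=0: ⌊86/135⌋−⌊0/135⌋ = 0−0 = 0
n=1: ⌊172/135⌋−⌊86/135⌋ = 1−0 = 1  ← one
n=2: ⌊258/135⌋−⌊172/135⌋ = 1−1 = 0
n=3: ⌊344/135⌋−⌊258/135⌋ = 2−1 = 1  ← one
n=4: ⌊430/135⌋−⌊344/135⌋ = 3−2 = 1  ← one
n=5: ⌊516/135⌋−⌊430/135⌋ = 3−3 = 0
n=6: ⌊602/135⌋−⌊516/135⌋ = 4−3 = 1  ← one
n=7: ⌊688/135⌋−⌊602/135⌋ = 5−4 = 1  ← one
n=8: ⌊774/135⌋−⌊688/135⌋ = 5−5 = 0
n=9: ⌊860/135⌋−⌊774/135⌋ = 6−5 = 1  ← one
n=10: ⌊946/135⌋−⌊860/135⌋ = 7−6 = 1  ← one
n=11: ⌊1032/135⌋−⌊946/135⌋ = 7−7 = 0
n=12: ⌊1118/135⌋−⌊1032/135⌋ = 8−7 = 1  ← one
n=13: ⌊1204/135⌋−⌊1118/135⌋ = 8−8 = 0
n=14: ⌊1290/135⌋−⌊1204/135⌋ = 9−8 = 1  ← one
n=15: ⌊1376/135⌋−⌊1290/135⌋ = 10−9 = 1  ← one
positions of the first 10 ones: 1 3 4 6 7 9 10 12 14 15


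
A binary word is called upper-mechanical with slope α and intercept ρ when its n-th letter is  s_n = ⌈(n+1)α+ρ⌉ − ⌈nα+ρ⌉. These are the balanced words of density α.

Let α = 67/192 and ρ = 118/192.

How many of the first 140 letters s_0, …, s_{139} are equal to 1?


#1s = Σ_{n=0}^{139} s_n = Σ_{n=0}^{139} (⌈(n+1)α+ρ⌉ − ⌈nα+ρ⌉)
the sum telescopes: every ⌈nα+ρ⌉ with 0 < n < 140 appears once with + and once with −, leaving ⌈140α+ρ⌉ − ⌈0·α+ρ⌉
140α + ρ = (140·67 + 118) / 192 = 9498/192
ρ = 118/192
⌈9498/192⌉ = 50,  ⌈118/192⌉ = 1
#1s = 50 − 1 = 49

49


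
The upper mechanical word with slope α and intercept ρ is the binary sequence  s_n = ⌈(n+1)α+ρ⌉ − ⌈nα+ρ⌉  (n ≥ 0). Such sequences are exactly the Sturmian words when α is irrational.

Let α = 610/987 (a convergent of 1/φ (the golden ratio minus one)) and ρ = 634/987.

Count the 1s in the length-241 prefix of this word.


#1s = Σ_{n=0}^{240} s_n = Σ_{n=0}^{240} (⌈(n+1)α+ρ⌉ − ⌈nα+ρ⌉)
the sum telescopes: every ⌈nα+ρ⌉ with 0 < n < 241 appears once with + and once with −, leaving ⌈241α+ρ⌉ − ⌈0·α+ρ⌉
241α + ρ = (241·610 + 634) / 987 = 147644/987
ρ = 634/987
⌈147644/987⌉ = 150,  ⌈634/987⌉ = 1
#1s = 150 − 1 = 149

149


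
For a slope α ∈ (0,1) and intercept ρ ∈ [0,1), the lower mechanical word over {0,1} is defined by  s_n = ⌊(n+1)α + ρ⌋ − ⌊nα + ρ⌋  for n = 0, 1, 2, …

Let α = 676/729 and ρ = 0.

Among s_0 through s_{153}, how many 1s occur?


142

#1s = Σ_{n=0}^{153} s_n = Σ_{n=0}^{153} (⌊(n+1)α+ρ⌋ − ⌊nα+ρ⌋)
the sum telescopes: every ⌊nα+ρ⌋ with 0 < n < 154 appears once with + and once with −, leaving ⌊154α+ρ⌋ − ⌊0·α+ρ⌋
154α + ρ = (154·676) / 729 = 104104/729
ρ = 0/729
⌊104104/729⌋ = 142,  ⌊0/729⌋ = 0
#1s = 142 − 0 = 142


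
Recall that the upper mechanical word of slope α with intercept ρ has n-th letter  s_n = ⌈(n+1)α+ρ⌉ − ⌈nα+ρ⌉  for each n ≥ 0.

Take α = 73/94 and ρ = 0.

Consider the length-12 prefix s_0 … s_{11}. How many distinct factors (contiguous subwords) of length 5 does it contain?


5

t_n = ⌈(n·73)/94⌉ for n = 0 … 12:
  n=0…9: ⌈0/94⌉=0 ⌈73/94⌉=1 ⌈146/94⌉=2 ⌈219/94⌉=3 ⌈292/94⌉=4 ⌈365/94⌉=4 ⌈438/94⌉=5 ⌈511/94⌉=6 ⌈584/94⌉=7 ⌈657/94⌉=7
  n=10…12: ⌈730/94⌉=8 ⌈803/94⌉=9 ⌈876/94⌉=10
s_n = t_(n+1) − t_n for n = 0 … 11 gives
prefix = 111101110111
slide a length-5 window over [0..4] … [7..11] (8 windows); first occurrence of each distinct factor:
  [  0..  4] 11110
  [  1..  5] 11101
  [  2..  6] 11011
  [  3..  7] 10111
  [  4..  8] 01110
  (the other 3 windows repeat one of these)
distinct factors: {01110, 10111, 11011, 11101, 11110}
count = 5  (Sturmian bound for length 5 is 6)


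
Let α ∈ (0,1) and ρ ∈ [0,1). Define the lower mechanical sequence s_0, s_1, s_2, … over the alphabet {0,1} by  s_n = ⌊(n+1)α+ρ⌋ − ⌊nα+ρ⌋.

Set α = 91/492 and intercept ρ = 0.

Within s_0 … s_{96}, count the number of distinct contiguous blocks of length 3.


4

t_n = ⌊(n·91)/492⌋ for n = 0 … 97:
  n=0…9: ⌊0/492⌋=0 ⌊91/492⌋=0 ⌊182/492⌋=0 ⌊273/492⌋=0 ⌊364/492⌋=0 ⌊455/492⌋=0 ⌊546/492⌋=1 ⌊637/492⌋=1 ⌊728/492⌋=1 ⌊819/492⌋=1
  n=10…19: ⌊910/492⌋=1 ⌊1001/492⌋=2 ⌊1092/492⌋=2 ⌊1183/492⌋=2 ⌊1274/492⌋=2 ⌊1365/492⌋=2 ⌊1456/492⌋=2 ⌊1547/492⌋=3 ⌊1638/492⌋=3 ⌊1729/492⌋=3
  n=20…29: ⌊1820/492⌋=3 ⌊1911/492⌋=3 ⌊2002/492⌋=4 ⌊2093/492⌋=4 ⌊2184/492⌋=4 ⌊2275/492⌋=4 ⌊2366/492⌋=4 ⌊2457/492⌋=4 ⌊2548/492⌋=5 ⌊2639/492⌋=5
  n=30…39: ⌊2730/492⌋=5 ⌊2821/492⌋=5 ⌊2912/492⌋=5 ⌊3003/492⌋=6 ⌊3094/492⌋=6 ⌊3185/492⌋=6 ⌊3276/492⌋=6 ⌊3367/492⌋=6 ⌊3458/492⌋=7 ⌊3549/492⌋=7
  n=40…49: ⌊3640/492⌋=7 ⌊3731/492⌋=7 ⌊3822/492⌋=7 ⌊3913/492⌋=7 ⌊4004/492⌋=8 ⌊4095/492⌋=8 ⌊4186/492⌋=8 ⌊4277/492⌋=8 ⌊4368/492⌋=8 ⌊4459/492⌋=9
  n=50…59: ⌊4550/492⌋=9 ⌊4641/492⌋=9 ⌊4732/492⌋=9 ⌊4823/492⌋=9 ⌊4914/492⌋=9 ⌊5005/492⌋=10 ⌊5096/492⌋=10 ⌊5187/492⌋=10 ⌊5278/492⌋=10 ⌊5369/492⌋=10
  n=60…69: ⌊5460/492⌋=11 ⌊5551/492⌋=11 ⌊5642/492⌋=11 ⌊5733/492⌋=11 ⌊5824/492⌋=11 ⌊5915/492⌋=12 ⌊6006/492⌋=12 ⌊6097/492⌋=12 ⌊6188/492⌋=12 ⌊6279/492⌋=12
  n=70…79: ⌊6370/492⌋=12 ⌊6461/492⌋=13 ⌊6552/492⌋=13 ⌊6643/492⌋=13 ⌊6734/492⌋=13 ⌊6825/492⌋=13 ⌊6916/492⌋=14 ⌊7007/492⌋=14 ⌊7098/492⌋=14 ⌊7189/492⌋=14
  n=80…89: ⌊7280/492⌋=14 ⌊7371/492⌋=14 ⌊7462/492⌋=15 ⌊7553/492⌋=15 ⌊7644/492⌋=15 ⌊7735/492⌋=15 ⌊7826/492⌋=15 ⌊7917/492⌋=16 ⌊8008/492⌋=16 ⌊8099/492⌋=16
  n=90…97: ⌊8190/492⌋=16 ⌊8281/492⌋=16 ⌊8372/492⌋=17 ⌊8463/492⌋=17 ⌊8554/492⌋=17 ⌊8645/492⌋=17 ⌊8736/492⌋=17 ⌊8827/492⌋=17
s_n = t_(n+1) − t_n for n = 0 … 96 gives
prefix = 0000010000100000100001000001000010000100000100001000001000010000100000100001000001000010000100000
slide a length-3 window over [0..2] … [94..96] (95 windows); first occurrence of each distinct factor:
  [  0..  2] 000
  [  3..  5] 001
  [  4..  6] 010
  [  5..  7] 100
  (the other 91 windows repeat one of these)
distinct factors: {000, 001, 010, 100}
count = 4  (Sturmian bound for length 3 is 4)


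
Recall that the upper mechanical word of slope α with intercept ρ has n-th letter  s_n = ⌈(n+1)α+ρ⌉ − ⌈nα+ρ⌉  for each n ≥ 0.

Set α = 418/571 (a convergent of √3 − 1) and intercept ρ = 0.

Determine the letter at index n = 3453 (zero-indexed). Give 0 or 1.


(n+1)α + ρ = (3454·418) / 571 = 1443772/571
nα + ρ     = (3453·418) / 571 = 1443354/571
⌈1443772/571⌉ = 2529,  ⌈1443354/571⌉ = 2528
s_{3453} = 2529 − 2528 = 1

1


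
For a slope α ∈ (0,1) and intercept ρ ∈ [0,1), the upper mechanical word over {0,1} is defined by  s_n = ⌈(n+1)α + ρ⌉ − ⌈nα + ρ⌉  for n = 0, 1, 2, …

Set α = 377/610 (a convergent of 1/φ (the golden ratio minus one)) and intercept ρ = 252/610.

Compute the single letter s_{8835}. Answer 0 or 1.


1

(n+1)α + ρ = (8836·377 + 252) / 610 = 3331424/610
nα + ρ     = (8835·377 + 252) / 610 = 3331047/610
⌈3331424/610⌉ = 5462,  ⌈3331047/610⌉ = 5461
s_{8835} = 5462 − 5461 = 1


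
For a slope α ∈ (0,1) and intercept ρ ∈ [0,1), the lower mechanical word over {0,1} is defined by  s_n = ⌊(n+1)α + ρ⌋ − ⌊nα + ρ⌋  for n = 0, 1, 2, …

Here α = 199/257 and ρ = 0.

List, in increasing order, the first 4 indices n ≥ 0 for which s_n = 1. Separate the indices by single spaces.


1 2 3 5

n=0: ⌊199/257⌋−⌊0/257⌋ = 0−0 = 0
n=1: ⌊398/257⌋−⌊199/257⌋ = 1−0 = 1  ← one
n=2: ⌊597/257⌋−⌊398/257⌋ = 2−1 = 1  ← one
n=3: ⌊796/257⌋−⌊597/257⌋ = 3−2 = 1  ← one
n=4: ⌊995/257⌋−⌊796/257⌋ = 3−3 = 0
n=5: ⌊1194/257⌋−⌊995/257⌋ = 4−3 = 1  ← one
positions of the first 4 ones: 1 2 3 5


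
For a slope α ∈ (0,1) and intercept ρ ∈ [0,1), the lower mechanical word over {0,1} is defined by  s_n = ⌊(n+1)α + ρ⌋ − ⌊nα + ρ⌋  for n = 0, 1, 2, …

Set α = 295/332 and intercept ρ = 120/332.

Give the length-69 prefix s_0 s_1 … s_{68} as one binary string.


111011111111011111111011111111011111111011111111011111111011111111011

n=0: ⌊(1·295+120)/332⌋ − ⌊(0·295+120)/332⌋ = ⌊415/332⌋ − ⌊120/332⌋ = 1 − 0 = 1
n=1: ⌊(2·295+120)/332⌋ − ⌊(1·295+120)/332⌋ = ⌊710/332⌋ − ⌊415/332⌋ = 2 − 1 = 1
n=2: ⌊(3·295+120)/332⌋ − ⌊(2·295+120)/332⌋ = ⌊1005/332⌋ − ⌊710/332⌋ = 3 − 2 = 1
n=3: ⌊(4·295+120)/332⌋ − ⌊(3·295+120)/332⌋ = ⌊1300/332⌋ − ⌊1005/332⌋ = 3 − 3 = 0
n=4: ⌊(5·295+120)/332⌋ − ⌊(4·295+120)/332⌋ = ⌊1595/332⌋ − ⌊1300/332⌋ = 4 − 3 = 1
n=5: ⌊(6·295+120)/332⌋ − ⌊(5·295+120)/332⌋ = ⌊1890/332⌋ − ⌊1595/332⌋ = 5 − 4 = 1
n=6: ⌊(7·295+120)/332⌋ − ⌊(6·295+120)/332⌋ = ⌊2185/332⌋ − ⌊1890/332⌋ = 6 − 5 = 1
n=7: ⌊(8·295+120)/332⌋ − ⌊(7·295+120)/332⌋ = ⌊2480/332⌋ − ⌊2185/332⌋ = 7 − 6 = 1
n=8: ⌊(9·295+120)/332⌋ − ⌊(8·295+120)/332⌋ = ⌊2775/332⌋ − ⌊2480/332⌋ = 8 − 7 = 1
n=9: ⌊(10·295+120)/332⌋ − ⌊(9·295+120)/332⌋ = ⌊3070/332⌋ − ⌊2775/332⌋ = 9 − 8 = 1
n=10: ⌊(11·295+120)/332⌋ − ⌊(10·295+120)/332⌋ = ⌊3365/332⌋ − ⌊3070/332⌋ = 10 − 9 = 1
n=11: ⌊(12·295+120)/332⌋ − ⌊(11·295+120)/332⌋ = ⌊3660/332⌋ − ⌊3365/332⌋ = 11 − 10 = 1
n=12: ⌊(13·295+120)/332⌋ − ⌊(12·295+120)/332⌋ = ⌊3955/332⌋ − ⌊3660/332⌋ = 11 − 11 = 0
n=13: ⌊(14·295+120)/332⌋ − ⌊(13·295+120)/332⌋ = ⌊4250/332⌋ − ⌊3955/332⌋ = 12 − 11 = 1
n=14: ⌊(15·295+120)/332⌋ − ⌊(14·295+120)/332⌋ = ⌊4545/332⌋ − ⌊4250/332⌋ = 13 − 12 = 1
n=15: ⌊(16·295+120)/332⌋ − ⌊(15·295+120)/332⌋ = ⌊4840/332⌋ − ⌊4545/332⌋ = 14 − 13 = 1
n=16: ⌊(17·295+120)/332⌋ − ⌊(16·295+120)/332⌋ = ⌊5135/332⌋ − ⌊4840/332⌋ = 15 − 14 = 1
n=17: ⌊(18·295+120)/332⌋ − ⌊(17·295+120)/332⌋ = ⌊5430/332⌋ − ⌊5135/332⌋ = 16 − 15 = 1
n=18: ⌊(19·295+120)/332⌋ − ⌊(18·295+120)/332⌋ = ⌊5725/332⌋ − ⌊5430/332⌋ = 17 − 16 = 1
n=19: ⌊(20·295+120)/332⌋ − ⌊(19·295+120)/332⌋ = ⌊6020/332⌋ − ⌊5725/332⌋ = 18 − 17 = 1
n=20: ⌊(21·295+120)/332⌋ − ⌊(20·295+120)/332⌋ = ⌊6315/332⌋ − ⌊6020/332⌋ = 19 − 18 = 1
n=21: ⌊(22·295+120)/332⌋ − ⌊(21·295+120)/332⌋ = ⌊6610/332⌋ − ⌊6315/332⌋ = 19 − 19 = 0
n=22: ⌊(23·295+120)/332⌋ − ⌊(22·295+120)/332⌋ = ⌊6905/332⌋ − ⌊6610/332⌋ = 20 − 19 = 1
n=23: ⌊(24·295+120)/332⌋ − ⌊(23·295+120)/332⌋ = ⌊7200/332⌋ − ⌊6905/332⌋ = 21 − 20 = 1
n=24: ⌊(25·295+120)/332⌋ − ⌊(24·295+120)/332⌋ = ⌊7495/332⌋ − ⌊7200/332⌋ = 22 − 21 = 1
n=25: ⌊(26·295+120)/332⌋ − ⌊(25·295+120)/332⌋ = ⌊7790/332⌋ − ⌊7495/332⌋ = 23 − 22 = 1
n=26: ⌊(27·295+120)/332⌋ − ⌊(26·295+120)/332⌋ = ⌊8085/332⌋ − ⌊7790/332⌋ = 24 − 23 = 1
n=27: ⌊(28·295+120)/332⌋ − ⌊(27·295+120)/332⌋ = ⌊8380/332⌋ − ⌊8085/332⌋ = 25 − 24 = 1
n=28: ⌊(29·295+120)/332⌋ − ⌊(28·295+120)/332⌋ = ⌊8675/332⌋ − ⌊8380/332⌋ = 26 − 25 = 1
n=29: ⌊(30·295+120)/332⌋ − ⌊(29·295+120)/332⌋ = ⌊8970/332⌋ − ⌊8675/332⌋ = 27 − 26 = 1
n=30: ⌊(31·295+120)/332⌋ − ⌊(30·295+120)/332⌋ = ⌊9265/332⌋ − ⌊8970/332⌋ = 27 − 27 = 0
n=31: ⌊(32·295+120)/332⌋ − ⌊(31·295+120)/332⌋ = ⌊9560/332⌋ − ⌊9265/332⌋ = 28 − 27 = 1
n=32: ⌊(33·295+120)/332⌋ − ⌊(32·295+120)/332⌋ = ⌊9855/332⌋ − ⌊9560/332⌋ = 29 − 28 = 1
n=33: ⌊(34·295+120)/332⌋ − ⌊(33·295+120)/332⌋ = ⌊10150/332⌋ − ⌊9855/332⌋ = 30 − 29 = 1
n=34: ⌊(35·295+120)/332⌋ − ⌊(34·295+120)/332⌋ = ⌊10445/332⌋ − ⌊10150/332⌋ = 31 − 30 = 1
n=35: ⌊(36·295+120)/332⌋ − ⌊(35·295+120)/332⌋ = ⌊10740/332⌋ − ⌊10445/332⌋ = 32 − 31 = 1
n=36: ⌊(37·295+120)/332⌋ − ⌊(36·295+120)/332⌋ = ⌊11035/332⌋ − ⌊10740/332⌋ = 33 − 32 = 1
n=37: ⌊(38·295+120)/332⌋ − ⌊(37·295+120)/332⌋ = ⌊11330/332⌋ − ⌊11035/332⌋ = 34 − 33 = 1
n=38: ⌊(39·295+120)/332⌋ − ⌊(38·295+120)/332⌋ = ⌊11625/332⌋ − ⌊11330/332⌋ = 35 − 34 = 1
n=39: ⌊(40·295+120)/332⌋ − ⌊(39·295+120)/332⌋ = ⌊11920/332⌋ − ⌊11625/332⌋ = 35 − 35 = 0
n=40: ⌊(41·295+120)/332⌋ − ⌊(40·295+120)/332⌋ = ⌊12215/332⌋ − ⌊11920/332⌋ = 36 − 35 = 1
n=41: ⌊(42·295+120)/332⌋ − ⌊(41·295+120)/332⌋ = ⌊12510/332⌋ − ⌊12215/332⌋ = 37 − 36 = 1
n=42: ⌊(43·295+120)/332⌋ − ⌊(42·295+120)/332⌋ = ⌊12805/332⌋ − ⌊12510/332⌋ = 38 − 37 = 1
n=43: ⌊(44·295+120)/332⌋ − ⌊(43·295+120)/332⌋ = ⌊13100/332⌋ − ⌊12805/332⌋ = 39 − 38 = 1
n=44: ⌊(45·295+120)/332⌋ − ⌊(44·295+120)/332⌋ = ⌊13395/332⌋ − ⌊13100/332⌋ = 40 − 39 = 1
n=45: ⌊(46·295+120)/332⌋ − ⌊(45·295+120)/332⌋ = ⌊13690/332⌋ − ⌊13395/332⌋ = 41 − 40 = 1
n=46: ⌊(47·295+120)/332⌋ − ⌊(46·295+120)/332⌋ = ⌊13985/332⌋ − ⌊13690/332⌋ = 42 − 41 = 1
n=47: ⌊(48·295+120)/332⌋ − ⌊(47·295+120)/332⌋ = ⌊14280/332⌋ − ⌊13985/332⌋ = 43 − 42 = 1
n=48: ⌊(49·295+120)/332⌋ − ⌊(48·295+120)/332⌋ = ⌊14575/332⌋ − ⌊14280/332⌋ = 43 − 43 = 0
n=49: ⌊(50·295+120)/332⌋ − ⌊(49·295+120)/332⌋ = ⌊14870/332⌋ − ⌊14575/332⌋ = 44 − 43 = 1
n=50: ⌊(51·295+120)/332⌋ − ⌊(50·295+120)/332⌋ = ⌊15165/332⌋ − ⌊14870/332⌋ = 45 − 44 = 1
n=51: ⌊(52·295+120)/332⌋ − ⌊(51·295+120)/332⌋ = ⌊15460/332⌋ − ⌊15165/332⌋ = 46 − 45 = 1
n=52: ⌊(53·295+120)/332⌋ − ⌊(52·295+120)/332⌋ = ⌊15755/332⌋ − ⌊15460/332⌋ = 47 − 46 = 1
n=53: ⌊(54·295+120)/332⌋ − ⌊(53·295+120)/332⌋ = ⌊16050/332⌋ − ⌊15755/332⌋ = 48 − 47 = 1
n=54: ⌊(55·295+120)/332⌋ − ⌊(54·295+120)/332⌋ = ⌊16345/332⌋ − ⌊16050/332⌋ = 49 − 48 = 1
n=55: ⌊(56·295+120)/332⌋ − ⌊(55·295+120)/332⌋ = ⌊16640/332⌋ − ⌊16345/332⌋ = 50 − 49 = 1
n=56: ⌊(57·295+120)/332⌋ − ⌊(56·295+120)/332⌋ = ⌊16935/332⌋ − ⌊16640/332⌋ = 51 − 50 = 1
n=57: ⌊(58·295+120)/332⌋ − ⌊(57·295+120)/332⌋ = ⌊17230/332⌋ − ⌊16935/332⌋ = 51 − 51 = 0
n=58: ⌊(59·295+120)/332⌋ − ⌊(58·295+120)/332⌋ = ⌊17525/332⌋ − ⌊17230/332⌋ = 52 − 51 = 1
n=59: ⌊(60·295+120)/332⌋ − ⌊(59·295+120)/332⌋ = ⌊17820/332⌋ − ⌊17525/332⌋ = 53 − 52 = 1
n=60: ⌊(61·295+120)/332⌋ − ⌊(60·295+120)/332⌋ = ⌊18115/332⌋ − ⌊17820/332⌋ = 54 − 53 = 1
n=61: ⌊(62·295+120)/332⌋ − ⌊(61·295+120)/332⌋ = ⌊18410/332⌋ − ⌊18115/332⌋ = 55 − 54 = 1
n=62: ⌊(63·295+120)/332⌋ − ⌊(62·295+120)/332⌋ = ⌊18705/332⌋ − ⌊18410/332⌋ = 56 − 55 = 1
n=63: ⌊(64·295+120)/332⌋ − ⌊(63·295+120)/332⌋ = ⌊19000/332⌋ − ⌊18705/332⌋ = 57 − 56 = 1
n=64: ⌊(65·295+120)/332⌋ − ⌊(64·295+120)/332⌋ = ⌊19295/332⌋ − ⌊19000/332⌋ = 58 − 57 = 1
n=65: ⌊(66·295+120)/332⌋ − ⌊(65·295+120)/332⌋ = ⌊19590/332⌋ − ⌊19295/332⌋ = 59 − 58 = 1
n=66: ⌊(67·295+120)/332⌋ − ⌊(66·295+120)/332⌋ = ⌊19885/332⌋ − ⌊19590/332⌋ = 59 − 59 = 0
n=67: ⌊(68·295+120)/332⌋ − ⌊(67·295+120)/332⌋ = ⌊20180/332⌋ − ⌊19885/332⌋ = 60 − 59 = 1
n=68: ⌊(69·295+120)/332⌋ − ⌊(68·295+120)/332⌋ = ⌊20475/332⌋ − ⌊20180/332⌋ = 61 − 60 = 1


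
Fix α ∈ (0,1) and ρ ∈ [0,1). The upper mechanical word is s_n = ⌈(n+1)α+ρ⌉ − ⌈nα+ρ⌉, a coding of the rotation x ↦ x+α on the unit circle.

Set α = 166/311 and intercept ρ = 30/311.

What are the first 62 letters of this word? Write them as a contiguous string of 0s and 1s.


01010101010110101010101010110101010101010110101010101010110101

n=0: ⌈(1·166+30)/311⌉ − ⌈(0·166+30)/311⌉ = ⌈196/311⌉ − ⌈30/311⌉ = 1 − 1 = 0
n=1: ⌈(2·166+30)/311⌉ − ⌈(1·166+30)/311⌉ = ⌈362/311⌉ − ⌈196/311⌉ = 2 − 1 = 1
n=2: ⌈(3·166+30)/311⌉ − ⌈(2·166+30)/311⌉ = ⌈528/311⌉ − ⌈362/311⌉ = 2 − 2 = 0
n=3: ⌈(4·166+30)/311⌉ − ⌈(3·166+30)/311⌉ = ⌈694/311⌉ − ⌈528/311⌉ = 3 − 2 = 1
n=4: ⌈(5·166+30)/311⌉ − ⌈(4·166+30)/311⌉ = ⌈860/311⌉ − ⌈694/311⌉ = 3 − 3 = 0
n=5: ⌈(6·166+30)/311⌉ − ⌈(5·166+30)/311⌉ = ⌈1026/311⌉ − ⌈860/311⌉ = 4 − 3 = 1
n=6: ⌈(7·166+30)/311⌉ − ⌈(6·166+30)/311⌉ = ⌈1192/311⌉ − ⌈1026/311⌉ = 4 − 4 = 0
n=7: ⌈(8·166+30)/311⌉ − ⌈(7·166+30)/311⌉ = ⌈1358/311⌉ − ⌈1192/311⌉ = 5 − 4 = 1
n=8: ⌈(9·166+30)/311⌉ − ⌈(8·166+30)/311⌉ = ⌈1524/311⌉ − ⌈1358/311⌉ = 5 − 5 = 0
n=9: ⌈(10·166+30)/311⌉ − ⌈(9·166+30)/311⌉ = ⌈1690/311⌉ − ⌈1524/311⌉ = 6 − 5 = 1
n=10: ⌈(11·166+30)/311⌉ − ⌈(10·166+30)/311⌉ = ⌈1856/311⌉ − ⌈1690/311⌉ = 6 − 6 = 0
n=11: ⌈(12·166+30)/311⌉ − ⌈(11·166+30)/311⌉ = ⌈2022/311⌉ − ⌈1856/311⌉ = 7 − 6 = 1
n=12: ⌈(13·166+30)/311⌉ − ⌈(12·166+30)/311⌉ = ⌈2188/311⌉ − ⌈2022/311⌉ = 8 − 7 = 1
n=13: ⌈(14·166+30)/311⌉ − ⌈(13·166+30)/311⌉ = ⌈2354/311⌉ − ⌈2188/311⌉ = 8 − 8 = 0
n=14: ⌈(15·166+30)/311⌉ − ⌈(14·166+30)/311⌉ = ⌈2520/311⌉ − ⌈2354/311⌉ = 9 − 8 = 1
n=15: ⌈(16·166+30)/311⌉ − ⌈(15·166+30)/311⌉ = ⌈2686/311⌉ − ⌈2520/311⌉ = 9 − 9 = 0
n=16: ⌈(17·166+30)/311⌉ − ⌈(16·166+30)/311⌉ = ⌈2852/311⌉ − ⌈2686/311⌉ = 10 − 9 = 1
n=17: ⌈(18·166+30)/311⌉ − ⌈(17·166+30)/311⌉ = ⌈3018/311⌉ − ⌈2852/311⌉ = 10 − 10 = 0
n=18: ⌈(19·166+30)/311⌉ − ⌈(18·166+30)/311⌉ = ⌈3184/311⌉ − ⌈3018/311⌉ = 11 − 10 = 1
n=19: ⌈(20·166+30)/311⌉ − ⌈(19·166+30)/311⌉ = ⌈3350/311⌉ − ⌈3184/311⌉ = 11 − 11 = 0
n=20: ⌈(21·166+30)/311⌉ − ⌈(20·166+30)/311⌉ = ⌈3516/311⌉ − ⌈3350/311⌉ = 12 − 11 = 1
n=21: ⌈(22·166+30)/311⌉ − ⌈(21·166+30)/311⌉ = ⌈3682/311⌉ − ⌈3516/311⌉ = 12 − 12 = 0
n=22: ⌈(23·166+30)/311⌉ − ⌈(22·166+30)/311⌉ = ⌈3848/311⌉ − ⌈3682/311⌉ = 13 − 12 = 1
n=23: ⌈(24·166+30)/311⌉ − ⌈(23·166+30)/311⌉ = ⌈4014/311⌉ − ⌈3848/311⌉ = 13 − 13 = 0
n=24: ⌈(25·166+30)/311⌉ − ⌈(24·166+30)/311⌉ = ⌈4180/311⌉ − ⌈4014/311⌉ = 14 − 13 = 1
n=25: ⌈(26·166+30)/311⌉ − ⌈(25·166+30)/311⌉ = ⌈4346/311⌉ − ⌈4180/311⌉ = 14 − 14 = 0
n=26: ⌈(27·166+30)/311⌉ − ⌈(26·166+30)/311⌉ = ⌈4512/311⌉ − ⌈4346/311⌉ = 15 − 14 = 1
n=27: ⌈(28·166+30)/311⌉ − ⌈(27·166+30)/311⌉ = ⌈4678/311⌉ − ⌈4512/311⌉ = 16 − 15 = 1
n=28: ⌈(29·166+30)/311⌉ − ⌈(28·166+30)/311⌉ = ⌈4844/311⌉ − ⌈4678/311⌉ = 16 − 16 = 0
n=29: ⌈(30·166+30)/311⌉ − ⌈(29·166+30)/311⌉ = ⌈5010/311⌉ − ⌈4844/311⌉ = 17 − 16 = 1
n=30: ⌈(31·166+30)/311⌉ − ⌈(30·166+30)/311⌉ = ⌈5176/311⌉ − ⌈5010/311⌉ = 17 − 17 = 0
n=31: ⌈(32·166+30)/311⌉ − ⌈(31·166+30)/311⌉ = ⌈5342/311⌉ − ⌈5176/311⌉ = 18 − 17 = 1
n=32: ⌈(33·166+30)/311⌉ − ⌈(32·166+30)/311⌉ = ⌈5508/311⌉ − ⌈5342/311⌉ = 18 − 18 = 0
n=33: ⌈(34·166+30)/311⌉ − ⌈(33·166+30)/311⌉ = ⌈5674/311⌉ − ⌈5508/311⌉ = 19 − 18 = 1
n=34: ⌈(35·166+30)/311⌉ − ⌈(34·166+30)/311⌉ = ⌈5840/311⌉ − ⌈5674/311⌉ = 19 − 19 = 0
n=35: ⌈(36·166+30)/311⌉ − ⌈(35·166+30)/311⌉ = ⌈6006/311⌉ − ⌈5840/311⌉ = 20 − 19 = 1
n=36: ⌈(37·166+30)/311⌉ − ⌈(36·166+30)/311⌉ = ⌈6172/311⌉ − ⌈6006/311⌉ = 20 − 20 = 0
n=37: ⌈(38·166+30)/311⌉ − ⌈(37·166+30)/311⌉ = ⌈6338/311⌉ − ⌈6172/311⌉ = 21 − 20 = 1
n=38: ⌈(39·166+30)/311⌉ − ⌈(38·166+30)/311⌉ = ⌈6504/311⌉ − ⌈6338/311⌉ = 21 − 21 = 0
n=39: ⌈(40·166+30)/311⌉ − ⌈(39·166+30)/311⌉ = ⌈6670/311⌉ − ⌈6504/311⌉ = 22 − 21 = 1
n=40: ⌈(41·166+30)/311⌉ − ⌈(40·166+30)/311⌉ = ⌈6836/311⌉ − ⌈6670/311⌉ = 22 − 22 = 0
n=41: ⌈(42·166+30)/311⌉ − ⌈(41·166+30)/311⌉ = ⌈7002/311⌉ − ⌈6836/311⌉ = 23 − 22 = 1
n=42: ⌈(43·166+30)/311⌉ − ⌈(42·166+30)/311⌉ = ⌈7168/311⌉ − ⌈7002/311⌉ = 24 − 23 = 1
n=43: ⌈(44·166+30)/311⌉ − ⌈(43·166+30)/311⌉ = ⌈7334/311⌉ − ⌈7168/311⌉ = 24 − 24 = 0
n=44: ⌈(45·166+30)/311⌉ − ⌈(44·166+30)/311⌉ = ⌈7500/311⌉ − ⌈7334/311⌉ = 25 − 24 = 1
n=45: ⌈(46·166+30)/311⌉ − ⌈(45·166+30)/311⌉ = ⌈7666/311⌉ − ⌈7500/311⌉ = 25 − 25 = 0
n=46: ⌈(47·166+30)/311⌉ − ⌈(46·166+30)/311⌉ = ⌈7832/311⌉ − ⌈7666/311⌉ = 26 − 25 = 1
n=47: ⌈(48·166+30)/311⌉ − ⌈(47·166+30)/311⌉ = ⌈7998/311⌉ − ⌈7832/311⌉ = 26 − 26 = 0
n=48: ⌈(49·166+30)/311⌉ − ⌈(48·166+30)/311⌉ = ⌈8164/311⌉ − ⌈7998/311⌉ = 27 − 26 = 1
n=49: ⌈(50·166+30)/311⌉ − ⌈(49·166+30)/311⌉ = ⌈8330/311⌉ − ⌈8164/311⌉ = 27 − 27 = 0
n=50: ⌈(51·166+30)/311⌉ − ⌈(50·166+30)/311⌉ = ⌈8496/311⌉ − ⌈8330/311⌉ = 28 − 27 = 1
n=51: ⌈(52·166+30)/311⌉ − ⌈(51·166+30)/311⌉ = ⌈8662/311⌉ − ⌈8496/311⌉ = 28 − 28 = 0
n=52: ⌈(53·166+30)/311⌉ − ⌈(52·166+30)/311⌉ = ⌈8828/311⌉ − ⌈8662/311⌉ = 29 − 28 = 1
n=53: ⌈(54·166+30)/311⌉ − ⌈(53·166+30)/311⌉ = ⌈8994/311⌉ − ⌈8828/311⌉ = 29 − 29 = 0
n=54: ⌈(55·166+30)/311⌉ − ⌈(54·166+30)/311⌉ = ⌈9160/311⌉ − ⌈8994/311⌉ = 30 − 29 = 1
n=55: ⌈(56·166+30)/311⌉ − ⌈(55·166+30)/311⌉ = ⌈9326/311⌉ − ⌈9160/311⌉ = 30 − 30 = 0
n=56: ⌈(57·166+30)/311⌉ − ⌈(56·166+30)/311⌉ = ⌈9492/311⌉ − ⌈9326/311⌉ = 31 − 30 = 1
n=57: ⌈(58·166+30)/311⌉ − ⌈(57·166+30)/311⌉ = ⌈9658/311⌉ − ⌈9492/311⌉ = 32 − 31 = 1
n=58: ⌈(59·166+30)/311⌉ − ⌈(58·166+30)/311⌉ = ⌈9824/311⌉ − ⌈9658/311⌉ = 32 − 32 = 0
n=59: ⌈(60·166+30)/311⌉ − ⌈(59·166+30)/311⌉ = ⌈9990/311⌉ − ⌈9824/311⌉ = 33 − 32 = 1
n=60: ⌈(61·166+30)/311⌉ − ⌈(60·166+30)/311⌉ = ⌈10156/311⌉ − ⌈9990/311⌉ = 33 − 33 = 0
n=61: ⌈(62·166+30)/311⌉ − ⌈(61·166+30)/311⌉ = ⌈10322/311⌉ − ⌈10156/311⌉ = 34 − 33 = 1
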